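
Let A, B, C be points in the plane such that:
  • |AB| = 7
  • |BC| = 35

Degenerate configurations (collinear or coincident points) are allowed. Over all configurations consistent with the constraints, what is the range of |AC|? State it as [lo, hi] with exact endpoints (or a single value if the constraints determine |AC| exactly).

|AC| ∈ [28, 42]  (≈ [28.0000, 42.0000])

|AB| ∈ {7}
|BC| ∈ {35}
|AC| ∈ [28, 42]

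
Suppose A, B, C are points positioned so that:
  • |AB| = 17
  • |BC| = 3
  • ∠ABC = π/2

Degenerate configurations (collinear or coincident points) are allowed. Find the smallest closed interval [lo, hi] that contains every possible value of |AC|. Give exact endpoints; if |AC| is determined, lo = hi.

|AC| = √(298)  (≈ 17.2627)

|AB| ∈ {17}
|BC| ∈ {3}
|AC| ∈ {√(298)}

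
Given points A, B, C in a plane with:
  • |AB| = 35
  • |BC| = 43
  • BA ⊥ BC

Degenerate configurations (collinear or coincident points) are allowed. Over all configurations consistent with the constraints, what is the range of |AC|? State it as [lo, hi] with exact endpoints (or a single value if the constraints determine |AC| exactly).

|AC| = √(3074)  (≈ 55.4437)

|AB| ∈ {35}
|BC| ∈ {43}
|AC| ∈ {√(3074)}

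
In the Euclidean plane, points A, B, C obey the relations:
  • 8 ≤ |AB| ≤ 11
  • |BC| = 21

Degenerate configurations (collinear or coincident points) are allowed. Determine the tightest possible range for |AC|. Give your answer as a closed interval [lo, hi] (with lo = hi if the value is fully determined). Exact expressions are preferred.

|AB| ∈ [8, 11]
|BC| ∈ {21}
|AC| ∈ [10, 32]

|AC| ∈ [10, 32]  (≈ [10.0000, 32.0000])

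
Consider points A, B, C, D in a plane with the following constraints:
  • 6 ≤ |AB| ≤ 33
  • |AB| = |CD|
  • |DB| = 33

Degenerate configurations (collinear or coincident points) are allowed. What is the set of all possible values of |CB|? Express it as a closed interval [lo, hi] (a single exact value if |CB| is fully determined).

|AB| ∈ [6, 33]
|BD| ∈ {33}
|CD| ∈ [6, 33]
|AD| ∈ [0, 66]
|BC| ∈ [0, 66]
|AC| ∈ [0, 99]

|CB| ∈ [0, 66]  (≈ [0.0000, 66.0000])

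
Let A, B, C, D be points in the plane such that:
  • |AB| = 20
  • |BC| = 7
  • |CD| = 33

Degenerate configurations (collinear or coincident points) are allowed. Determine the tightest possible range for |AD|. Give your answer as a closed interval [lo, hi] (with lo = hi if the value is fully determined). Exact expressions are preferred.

|AB| ∈ {20}
|BC| ∈ {7}
|CD| ∈ {33}
|AC| ∈ [13, 27]
|BD| ∈ [26, 40]
|AD| ∈ [6, 60]

|AD| ∈ [6, 60]  (≈ [6.0000, 60.0000])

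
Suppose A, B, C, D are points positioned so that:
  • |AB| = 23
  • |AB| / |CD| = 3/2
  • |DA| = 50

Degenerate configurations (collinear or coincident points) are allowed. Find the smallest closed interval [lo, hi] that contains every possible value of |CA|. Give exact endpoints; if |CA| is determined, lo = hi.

|AB| ∈ {23}
|AD| ∈ {50}
|CD| ∈ {46/3}
|BD| ∈ [27, 73]
|AC| ∈ [104/3, 196/3]
|BC| ∈ [35/3, 265/3]

|CA| ∈ [104/3, 196/3]  (≈ [34.6667, 65.3333])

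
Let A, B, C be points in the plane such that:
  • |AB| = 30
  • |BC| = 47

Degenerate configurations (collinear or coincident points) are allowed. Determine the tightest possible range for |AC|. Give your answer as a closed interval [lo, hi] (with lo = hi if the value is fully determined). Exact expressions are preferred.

|AB| ∈ {30}
|BC| ∈ {47}
|AC| ∈ [17, 77]

|AC| ∈ [17, 77]  (≈ [17.0000, 77.0000])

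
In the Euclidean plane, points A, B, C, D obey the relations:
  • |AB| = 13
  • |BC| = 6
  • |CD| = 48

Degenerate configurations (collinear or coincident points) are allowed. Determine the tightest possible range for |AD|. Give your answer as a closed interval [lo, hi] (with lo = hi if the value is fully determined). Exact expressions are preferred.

|AB| ∈ {13}
|BC| ∈ {6}
|CD| ∈ {48}
|AC| ∈ [7, 19]
|BD| ∈ [42, 54]
|AD| ∈ [29, 67]

|AD| ∈ [29, 67]  (≈ [29.0000, 67.0000])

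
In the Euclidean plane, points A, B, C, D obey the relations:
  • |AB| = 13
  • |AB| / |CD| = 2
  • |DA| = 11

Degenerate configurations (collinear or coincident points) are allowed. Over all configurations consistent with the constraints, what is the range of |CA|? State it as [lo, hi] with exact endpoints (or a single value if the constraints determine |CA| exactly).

|AB| ∈ {13}
|AD| ∈ {11}
|CD| ∈ {13/2}
|BD| ∈ [2, 24]
|AC| ∈ [9/2, 35/2]
|BC| ∈ [0, 61/2]

|CA| ∈ [9/2, 35/2]  (≈ [4.5000, 17.5000])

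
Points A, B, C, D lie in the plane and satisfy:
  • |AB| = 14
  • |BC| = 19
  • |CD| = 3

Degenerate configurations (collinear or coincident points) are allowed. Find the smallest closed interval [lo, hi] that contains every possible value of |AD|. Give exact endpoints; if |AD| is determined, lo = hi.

|AD| ∈ [2, 36]  (≈ [2.0000, 36.0000])

|AB| ∈ {14}
|BC| ∈ {19}
|CD| ∈ {3}
|AC| ∈ [5, 33]
|BD| ∈ [16, 22]
|AD| ∈ [2, 36]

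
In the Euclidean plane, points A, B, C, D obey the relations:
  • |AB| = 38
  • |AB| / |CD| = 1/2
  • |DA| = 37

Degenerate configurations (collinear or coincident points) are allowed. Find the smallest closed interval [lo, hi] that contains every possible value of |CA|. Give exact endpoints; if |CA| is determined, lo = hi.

|CA| ∈ [39, 113]  (≈ [39.0000, 113.0000])

|AB| ∈ {38}
|AD| ∈ {37}
|CD| ∈ {76}
|BD| ∈ [1, 75]
|AC| ∈ [39, 113]
|BC| ∈ [1, 151]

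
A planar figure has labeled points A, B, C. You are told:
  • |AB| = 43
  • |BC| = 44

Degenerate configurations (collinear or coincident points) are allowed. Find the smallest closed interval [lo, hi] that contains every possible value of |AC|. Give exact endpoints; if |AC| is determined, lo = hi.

|AC| ∈ [1, 87]  (≈ [1.0000, 87.0000])

|AB| ∈ {43}
|BC| ∈ {44}
|AC| ∈ [1, 87]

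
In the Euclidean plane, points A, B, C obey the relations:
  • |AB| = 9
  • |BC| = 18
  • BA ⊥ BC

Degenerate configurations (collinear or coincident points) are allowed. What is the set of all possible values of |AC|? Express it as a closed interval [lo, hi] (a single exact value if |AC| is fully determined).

|AC| = 9·√(5)  (≈ 20.1246)

|AB| ∈ {9}
|BC| ∈ {18}
|AC| ∈ {9·√(5)}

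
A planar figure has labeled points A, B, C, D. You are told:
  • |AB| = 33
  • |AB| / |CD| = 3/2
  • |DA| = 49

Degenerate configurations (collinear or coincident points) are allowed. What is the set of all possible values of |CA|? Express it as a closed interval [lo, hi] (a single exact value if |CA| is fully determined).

|AB| ∈ {33}
|AD| ∈ {49}
|CD| ∈ {22}
|BD| ∈ [16, 82]
|AC| ∈ [27, 71]
|BC| ∈ [0, 104]

|CA| ∈ [27, 71]  (≈ [27.0000, 71.0000])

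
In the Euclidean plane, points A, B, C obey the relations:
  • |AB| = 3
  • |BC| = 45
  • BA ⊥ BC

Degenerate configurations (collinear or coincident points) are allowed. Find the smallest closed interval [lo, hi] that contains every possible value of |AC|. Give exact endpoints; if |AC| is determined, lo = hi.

|AB| ∈ {3}
|BC| ∈ {45}
|AC| ∈ {3·√(226)}

|AC| = 3·√(226)  (≈ 45.0999)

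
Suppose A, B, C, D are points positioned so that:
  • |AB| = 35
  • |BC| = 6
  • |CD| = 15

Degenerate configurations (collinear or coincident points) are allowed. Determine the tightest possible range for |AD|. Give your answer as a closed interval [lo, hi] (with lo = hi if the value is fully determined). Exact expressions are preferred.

|AD| ∈ [14, 56]  (≈ [14.0000, 56.0000])

|AB| ∈ {35}
|BC| ∈ {6}
|CD| ∈ {15}
|AC| ∈ [29, 41]
|BD| ∈ [9, 21]
|AD| ∈ [14, 56]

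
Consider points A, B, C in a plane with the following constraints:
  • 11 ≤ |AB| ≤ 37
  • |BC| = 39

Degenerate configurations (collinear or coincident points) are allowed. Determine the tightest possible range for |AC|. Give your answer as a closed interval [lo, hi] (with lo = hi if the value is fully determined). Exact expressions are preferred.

|AC| ∈ [2, 76]  (≈ [2.0000, 76.0000])

|AB| ∈ [11, 37]
|BC| ∈ {39}
|AC| ∈ [2, 76]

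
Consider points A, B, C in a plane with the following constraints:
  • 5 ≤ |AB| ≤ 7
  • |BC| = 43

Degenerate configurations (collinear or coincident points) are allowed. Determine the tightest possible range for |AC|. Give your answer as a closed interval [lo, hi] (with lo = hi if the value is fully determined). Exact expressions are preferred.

|AC| ∈ [36, 50]  (≈ [36.0000, 50.0000])

|AB| ∈ [5, 7]
|BC| ∈ {43}
|AC| ∈ [36, 50]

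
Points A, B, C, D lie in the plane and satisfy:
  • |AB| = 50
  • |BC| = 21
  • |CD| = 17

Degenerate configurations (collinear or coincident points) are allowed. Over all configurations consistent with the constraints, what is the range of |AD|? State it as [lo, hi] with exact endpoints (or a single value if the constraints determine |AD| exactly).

|AB| ∈ {50}
|BC| ∈ {21}
|CD| ∈ {17}
|AC| ∈ [29, 71]
|BD| ∈ [4, 38]
|AD| ∈ [12, 88]

|AD| ∈ [12, 88]  (≈ [12.0000, 88.0000])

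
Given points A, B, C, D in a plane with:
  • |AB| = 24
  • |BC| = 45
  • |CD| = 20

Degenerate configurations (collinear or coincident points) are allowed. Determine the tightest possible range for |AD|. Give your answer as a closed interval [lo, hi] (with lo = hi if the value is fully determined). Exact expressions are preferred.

|AD| ∈ [1, 89]  (≈ [1.0000, 89.0000])

|AB| ∈ {24}
|BC| ∈ {45}
|CD| ∈ {20}
|AC| ∈ [21, 69]
|BD| ∈ [25, 65]
|AD| ∈ [1, 89]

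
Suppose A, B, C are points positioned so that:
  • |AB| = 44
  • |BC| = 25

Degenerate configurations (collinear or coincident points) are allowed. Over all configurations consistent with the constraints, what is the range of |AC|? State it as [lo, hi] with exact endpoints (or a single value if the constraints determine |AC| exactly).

|AB| ∈ {44}
|BC| ∈ {25}
|AC| ∈ [19, 69]

|AC| ∈ [19, 69]  (≈ [19.0000, 69.0000])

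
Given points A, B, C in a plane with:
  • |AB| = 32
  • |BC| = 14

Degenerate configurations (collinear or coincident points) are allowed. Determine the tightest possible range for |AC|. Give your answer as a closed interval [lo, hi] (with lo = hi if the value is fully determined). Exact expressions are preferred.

|AC| ∈ [18, 46]  (≈ [18.0000, 46.0000])

|AB| ∈ {32}
|BC| ∈ {14}
|AC| ∈ [18, 46]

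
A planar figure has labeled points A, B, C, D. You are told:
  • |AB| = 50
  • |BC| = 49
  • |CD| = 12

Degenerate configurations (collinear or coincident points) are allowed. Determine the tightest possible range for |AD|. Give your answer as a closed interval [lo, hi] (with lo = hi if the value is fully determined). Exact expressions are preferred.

|AD| ∈ [0, 111]  (≈ [0.0000, 111.0000])

|AB| ∈ {50}
|BC| ∈ {49}
|CD| ∈ {12}
|AC| ∈ [1, 99]
|BD| ∈ [37, 61]
|AD| ∈ [0, 111]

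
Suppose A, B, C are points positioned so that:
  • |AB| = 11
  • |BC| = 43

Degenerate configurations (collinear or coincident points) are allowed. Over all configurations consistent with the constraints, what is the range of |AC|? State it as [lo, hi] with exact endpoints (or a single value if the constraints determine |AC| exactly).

|AC| ∈ [32, 54]  (≈ [32.0000, 54.0000])

|AB| ∈ {11}
|BC| ∈ {43}
|AC| ∈ [32, 54]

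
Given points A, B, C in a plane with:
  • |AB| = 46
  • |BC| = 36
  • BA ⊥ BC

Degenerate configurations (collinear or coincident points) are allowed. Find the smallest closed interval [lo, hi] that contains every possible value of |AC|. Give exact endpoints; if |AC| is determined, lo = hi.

|AC| = 2·√(853)  (≈ 58.4123)

|AB| ∈ {46}
|BC| ∈ {36}
|AC| ∈ {2·√(853)}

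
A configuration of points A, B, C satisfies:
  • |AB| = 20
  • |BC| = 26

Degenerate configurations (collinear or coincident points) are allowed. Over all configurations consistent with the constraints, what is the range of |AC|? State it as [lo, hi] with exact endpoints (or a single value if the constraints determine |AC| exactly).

|AC| ∈ [6, 46]  (≈ [6.0000, 46.0000])

|AB| ∈ {20}
|BC| ∈ {26}
|AC| ∈ [6, 46]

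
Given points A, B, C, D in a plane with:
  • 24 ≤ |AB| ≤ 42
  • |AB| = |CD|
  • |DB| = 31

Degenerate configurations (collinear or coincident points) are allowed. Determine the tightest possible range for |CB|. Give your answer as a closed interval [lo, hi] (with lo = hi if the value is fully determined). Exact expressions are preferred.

|AB| ∈ [24, 42]
|BD| ∈ {31}
|CD| ∈ [24, 42]
|AD| ∈ [0, 73]
|BC| ∈ [0, 73]
|AC| ∈ [0, 115]

|CB| ∈ [0, 73]  (≈ [0.0000, 73.0000])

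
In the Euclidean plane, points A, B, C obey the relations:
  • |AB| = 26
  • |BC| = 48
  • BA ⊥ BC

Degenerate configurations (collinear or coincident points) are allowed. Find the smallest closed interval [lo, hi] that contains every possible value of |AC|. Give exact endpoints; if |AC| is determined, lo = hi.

|AC| = 2·√(745)  (≈ 54.5894)

|AB| ∈ {26}
|BC| ∈ {48}
|AC| ∈ {2·√(745)}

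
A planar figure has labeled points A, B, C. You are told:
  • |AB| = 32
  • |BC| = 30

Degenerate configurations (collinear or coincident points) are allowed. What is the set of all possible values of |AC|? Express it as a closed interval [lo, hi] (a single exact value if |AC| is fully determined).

|AB| ∈ {32}
|BC| ∈ {30}
|AC| ∈ [2, 62]

|AC| ∈ [2, 62]  (≈ [2.0000, 62.0000])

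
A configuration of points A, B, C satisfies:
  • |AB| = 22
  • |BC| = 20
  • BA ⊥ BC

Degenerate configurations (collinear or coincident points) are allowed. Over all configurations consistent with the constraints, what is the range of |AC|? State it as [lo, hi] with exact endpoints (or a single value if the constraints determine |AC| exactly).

|AB| ∈ {22}
|BC| ∈ {20}
|AC| ∈ {2·√(221)}

|AC| = 2·√(221)  (≈ 29.7321)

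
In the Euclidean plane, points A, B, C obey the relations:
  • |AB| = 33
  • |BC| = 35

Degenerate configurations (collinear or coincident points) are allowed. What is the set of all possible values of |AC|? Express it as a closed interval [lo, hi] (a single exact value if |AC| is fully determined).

|AC| ∈ [2, 68]  (≈ [2.0000, 68.0000])

|AB| ∈ {33}
|BC| ∈ {35}
|AC| ∈ [2, 68]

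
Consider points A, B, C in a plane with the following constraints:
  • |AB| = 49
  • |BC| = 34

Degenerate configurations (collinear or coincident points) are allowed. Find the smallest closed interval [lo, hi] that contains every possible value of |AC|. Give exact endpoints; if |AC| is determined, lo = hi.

|AB| ∈ {49}
|BC| ∈ {34}
|AC| ∈ [15, 83]

|AC| ∈ [15, 83]  (≈ [15.0000, 83.0000])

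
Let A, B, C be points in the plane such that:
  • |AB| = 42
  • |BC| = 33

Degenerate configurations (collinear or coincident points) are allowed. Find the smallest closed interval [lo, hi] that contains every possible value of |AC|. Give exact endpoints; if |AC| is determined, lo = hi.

|AC| ∈ [9, 75]  (≈ [9.0000, 75.0000])

|AB| ∈ {42}
|BC| ∈ {33}
|AC| ∈ [9, 75]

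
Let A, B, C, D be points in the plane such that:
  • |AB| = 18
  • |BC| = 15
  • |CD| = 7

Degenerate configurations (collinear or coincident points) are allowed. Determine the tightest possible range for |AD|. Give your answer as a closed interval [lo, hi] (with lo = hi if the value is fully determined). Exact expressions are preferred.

|AD| ∈ [0, 40]  (≈ [0.0000, 40.0000])

|AB| ∈ {18}
|BC| ∈ {15}
|CD| ∈ {7}
|AC| ∈ [3, 33]
|BD| ∈ [8, 22]
|AD| ∈ [0, 40]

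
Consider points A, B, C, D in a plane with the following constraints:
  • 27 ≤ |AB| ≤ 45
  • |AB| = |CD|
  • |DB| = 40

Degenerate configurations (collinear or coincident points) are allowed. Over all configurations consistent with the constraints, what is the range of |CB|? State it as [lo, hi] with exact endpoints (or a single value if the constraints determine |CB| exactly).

|AB| ∈ [27, 45]
|BD| ∈ {40}
|CD| ∈ [27, 45]
|AD| ∈ [0, 85]
|BC| ∈ [0, 85]
|AC| ∈ [0, 130]

|CB| ∈ [0, 85]  (≈ [0.0000, 85.0000])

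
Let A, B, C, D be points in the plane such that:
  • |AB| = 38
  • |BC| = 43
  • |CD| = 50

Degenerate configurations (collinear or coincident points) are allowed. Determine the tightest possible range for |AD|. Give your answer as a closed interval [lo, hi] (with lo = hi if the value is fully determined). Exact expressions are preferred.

|AD| ∈ [0, 131]  (≈ [0.0000, 131.0000])

|AB| ∈ {38}
|BC| ∈ {43}
|CD| ∈ {50}
|AC| ∈ [5, 81]
|BD| ∈ [7, 93]
|AD| ∈ [0, 131]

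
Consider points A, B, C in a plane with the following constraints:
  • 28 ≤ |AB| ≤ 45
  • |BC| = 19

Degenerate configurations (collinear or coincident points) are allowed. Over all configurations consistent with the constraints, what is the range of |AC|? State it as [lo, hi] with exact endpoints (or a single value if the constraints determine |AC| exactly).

|AB| ∈ [28, 45]
|BC| ∈ {19}
|AC| ∈ [9, 64]

|AC| ∈ [9, 64]  (≈ [9.0000, 64.0000])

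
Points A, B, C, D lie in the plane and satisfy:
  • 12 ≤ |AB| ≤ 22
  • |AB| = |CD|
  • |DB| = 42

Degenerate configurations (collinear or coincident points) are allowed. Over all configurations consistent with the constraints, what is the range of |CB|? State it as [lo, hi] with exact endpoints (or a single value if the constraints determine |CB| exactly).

|AB| ∈ [12, 22]
|BD| ∈ {42}
|CD| ∈ [12, 22]
|AD| ∈ [20, 64]
|BC| ∈ [20, 64]
|AC| ∈ [0, 86]

|CB| ∈ [20, 64]  (≈ [20.0000, 64.0000])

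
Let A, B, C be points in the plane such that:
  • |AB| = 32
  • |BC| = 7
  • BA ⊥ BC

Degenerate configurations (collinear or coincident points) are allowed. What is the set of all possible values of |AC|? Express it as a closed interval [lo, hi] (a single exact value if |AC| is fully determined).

|AC| = √(1073)  (≈ 32.7567)

|AB| ∈ {32}
|BC| ∈ {7}
|AC| ∈ {√(1073)}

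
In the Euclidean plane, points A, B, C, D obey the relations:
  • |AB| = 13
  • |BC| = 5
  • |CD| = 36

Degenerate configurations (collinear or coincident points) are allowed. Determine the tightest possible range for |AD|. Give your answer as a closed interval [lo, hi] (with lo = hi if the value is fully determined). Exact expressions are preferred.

|AD| ∈ [18, 54]  (≈ [18.0000, 54.0000])

|AB| ∈ {13}
|BC| ∈ {5}
|CD| ∈ {36}
|AC| ∈ [8, 18]
|BD| ∈ [31, 41]
|AD| ∈ [18, 54]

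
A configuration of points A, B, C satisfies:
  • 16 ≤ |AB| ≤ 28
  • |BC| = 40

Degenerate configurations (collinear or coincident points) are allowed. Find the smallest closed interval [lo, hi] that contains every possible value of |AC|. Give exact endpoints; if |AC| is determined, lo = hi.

|AC| ∈ [12, 68]  (≈ [12.0000, 68.0000])

|AB| ∈ [16, 28]
|BC| ∈ {40}
|AC| ∈ [12, 68]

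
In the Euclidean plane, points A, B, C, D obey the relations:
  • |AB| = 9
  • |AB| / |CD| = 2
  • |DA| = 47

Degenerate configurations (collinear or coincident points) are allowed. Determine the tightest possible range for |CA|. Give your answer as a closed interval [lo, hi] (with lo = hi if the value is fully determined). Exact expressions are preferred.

|AB| ∈ {9}
|AD| ∈ {47}
|CD| ∈ {9/2}
|BD| ∈ [38, 56]
|AC| ∈ [85/2, 103/2]
|BC| ∈ [67/2, 121/2]

|CA| ∈ [85/2, 103/2]  (≈ [42.5000, 51.5000])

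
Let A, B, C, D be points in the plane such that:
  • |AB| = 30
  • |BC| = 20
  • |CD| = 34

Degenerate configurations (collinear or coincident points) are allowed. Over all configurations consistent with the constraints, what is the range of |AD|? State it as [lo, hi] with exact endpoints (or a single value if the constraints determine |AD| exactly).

|AD| ∈ [0, 84]  (≈ [0.0000, 84.0000])

|AB| ∈ {30}
|BC| ∈ {20}
|CD| ∈ {34}
|AC| ∈ [10, 50]
|BD| ∈ [14, 54]
|AD| ∈ [0, 84]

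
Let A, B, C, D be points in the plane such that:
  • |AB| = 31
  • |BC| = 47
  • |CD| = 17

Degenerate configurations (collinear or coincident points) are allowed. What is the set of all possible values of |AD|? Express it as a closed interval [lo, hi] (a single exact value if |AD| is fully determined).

|AD| ∈ [0, 95]  (≈ [0.0000, 95.0000])

|AB| ∈ {31}
|BC| ∈ {47}
|CD| ∈ {17}
|AC| ∈ [16, 78]
|BD| ∈ [30, 64]
|AD| ∈ [0, 95]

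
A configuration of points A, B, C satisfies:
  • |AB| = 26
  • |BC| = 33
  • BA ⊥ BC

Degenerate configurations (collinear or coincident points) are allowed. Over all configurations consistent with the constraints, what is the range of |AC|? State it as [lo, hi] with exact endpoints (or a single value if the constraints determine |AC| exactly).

|AB| ∈ {26}
|BC| ∈ {33}
|AC| ∈ {√(1765)}

|AC| = √(1765)  (≈ 42.0119)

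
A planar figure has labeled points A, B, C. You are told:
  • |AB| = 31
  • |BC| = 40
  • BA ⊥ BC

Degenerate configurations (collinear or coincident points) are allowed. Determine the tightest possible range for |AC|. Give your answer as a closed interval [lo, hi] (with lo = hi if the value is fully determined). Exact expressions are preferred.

|AC| = √(2561)  (≈ 50.6063)

|AB| ∈ {31}
|BC| ∈ {40}
|AC| ∈ {√(2561)}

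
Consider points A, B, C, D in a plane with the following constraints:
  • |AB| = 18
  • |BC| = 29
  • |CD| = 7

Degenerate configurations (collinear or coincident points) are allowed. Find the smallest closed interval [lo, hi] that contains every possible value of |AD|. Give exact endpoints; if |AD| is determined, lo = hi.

|AB| ∈ {18}
|BC| ∈ {29}
|CD| ∈ {7}
|AC| ∈ [11, 47]
|BD| ∈ [22, 36]
|AD| ∈ [4, 54]

|AD| ∈ [4, 54]  (≈ [4.0000, 54.0000])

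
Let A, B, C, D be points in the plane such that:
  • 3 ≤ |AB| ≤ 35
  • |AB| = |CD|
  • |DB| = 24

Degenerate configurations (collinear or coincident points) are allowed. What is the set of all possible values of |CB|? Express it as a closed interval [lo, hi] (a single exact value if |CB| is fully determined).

|AB| ∈ [3, 35]
|BD| ∈ {24}
|CD| ∈ [3, 35]
|AD| ∈ [0, 59]
|BC| ∈ [0, 59]
|AC| ∈ [0, 94]

|CB| ∈ [0, 59]  (≈ [0.0000, 59.0000])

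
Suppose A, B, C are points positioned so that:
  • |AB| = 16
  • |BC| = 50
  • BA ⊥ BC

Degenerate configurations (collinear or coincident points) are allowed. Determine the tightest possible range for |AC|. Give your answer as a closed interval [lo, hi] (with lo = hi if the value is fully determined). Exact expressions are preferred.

|AC| = 2·√(689)  (≈ 52.4976)

|AB| ∈ {16}
|BC| ∈ {50}
|AC| ∈ {2·√(689)}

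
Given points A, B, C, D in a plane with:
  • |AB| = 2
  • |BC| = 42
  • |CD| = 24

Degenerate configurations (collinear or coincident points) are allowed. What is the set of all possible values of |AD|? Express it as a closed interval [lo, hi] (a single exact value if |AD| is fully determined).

|AB| ∈ {2}
|BC| ∈ {42}
|CD| ∈ {24}
|AC| ∈ [40, 44]
|BD| ∈ [18, 66]
|AD| ∈ [16, 68]

|AD| ∈ [16, 68]  (≈ [16.0000, 68.0000])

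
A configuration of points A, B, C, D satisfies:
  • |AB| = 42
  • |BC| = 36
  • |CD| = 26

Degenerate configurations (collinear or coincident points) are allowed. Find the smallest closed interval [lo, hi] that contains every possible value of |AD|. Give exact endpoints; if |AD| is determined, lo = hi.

|AB| ∈ {42}
|BC| ∈ {36}
|CD| ∈ {26}
|AC| ∈ [6, 78]
|BD| ∈ [10, 62]
|AD| ∈ [0, 104]

|AD| ∈ [0, 104]  (≈ [0.0000, 104.0000])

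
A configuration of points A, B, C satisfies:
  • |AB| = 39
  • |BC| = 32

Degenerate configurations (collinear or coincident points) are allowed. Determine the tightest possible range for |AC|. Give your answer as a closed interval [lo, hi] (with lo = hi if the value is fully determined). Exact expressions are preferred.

|AC| ∈ [7, 71]  (≈ [7.0000, 71.0000])

|AB| ∈ {39}
|BC| ∈ {32}
|AC| ∈ [7, 71]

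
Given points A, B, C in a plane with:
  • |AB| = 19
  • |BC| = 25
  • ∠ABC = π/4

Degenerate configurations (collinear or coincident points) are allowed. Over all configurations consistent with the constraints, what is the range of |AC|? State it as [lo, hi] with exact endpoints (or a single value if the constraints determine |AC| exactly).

|AC| = √(986 - 475·√(2))  (≈ 17.7271)

|AB| ∈ {19}
|BC| ∈ {25}
|AC| ∈ {√(986 - 475·√(2))}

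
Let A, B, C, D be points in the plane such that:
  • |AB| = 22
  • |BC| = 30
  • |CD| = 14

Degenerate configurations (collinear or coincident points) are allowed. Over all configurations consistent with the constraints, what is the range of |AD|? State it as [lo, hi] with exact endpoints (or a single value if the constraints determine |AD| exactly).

|AB| ∈ {22}
|BC| ∈ {30}
|CD| ∈ {14}
|AC| ∈ [8, 52]
|BD| ∈ [16, 44]
|AD| ∈ [0, 66]

|AD| ∈ [0, 66]  (≈ [0.0000, 66.0000])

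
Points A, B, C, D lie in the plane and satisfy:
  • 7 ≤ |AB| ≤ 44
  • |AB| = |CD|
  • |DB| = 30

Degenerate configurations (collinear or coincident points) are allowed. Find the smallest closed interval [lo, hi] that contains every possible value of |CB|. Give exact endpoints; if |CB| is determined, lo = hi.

|CB| ∈ [0, 74]  (≈ [0.0000, 74.0000])

|AB| ∈ [7, 44]
|BD| ∈ {30}
|CD| ∈ [7, 44]
|AD| ∈ [0, 74]
|BC| ∈ [0, 74]
|AC| ∈ [0, 118]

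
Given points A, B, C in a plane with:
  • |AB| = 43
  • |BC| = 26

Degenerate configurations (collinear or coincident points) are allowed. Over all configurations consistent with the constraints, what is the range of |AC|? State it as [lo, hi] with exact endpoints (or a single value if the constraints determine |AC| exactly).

|AB| ∈ {43}
|BC| ∈ {26}
|AC| ∈ [17, 69]

|AC| ∈ [17, 69]  (≈ [17.0000, 69.0000])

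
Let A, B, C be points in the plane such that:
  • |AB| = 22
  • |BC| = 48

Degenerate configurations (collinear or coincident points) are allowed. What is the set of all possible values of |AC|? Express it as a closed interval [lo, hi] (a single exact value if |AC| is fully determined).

|AC| ∈ [26, 70]  (≈ [26.0000, 70.0000])

|AB| ∈ {22}
|BC| ∈ {48}
|AC| ∈ [26, 70]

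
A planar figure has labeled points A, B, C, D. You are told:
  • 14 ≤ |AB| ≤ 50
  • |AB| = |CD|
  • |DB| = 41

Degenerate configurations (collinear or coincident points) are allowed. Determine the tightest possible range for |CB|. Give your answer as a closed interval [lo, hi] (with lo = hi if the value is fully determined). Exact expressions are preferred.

|AB| ∈ [14, 50]
|BD| ∈ {41}
|CD| ∈ [14, 50]
|AD| ∈ [0, 91]
|BC| ∈ [0, 91]
|AC| ∈ [0, 141]

|CB| ∈ [0, 91]  (≈ [0.0000, 91.0000])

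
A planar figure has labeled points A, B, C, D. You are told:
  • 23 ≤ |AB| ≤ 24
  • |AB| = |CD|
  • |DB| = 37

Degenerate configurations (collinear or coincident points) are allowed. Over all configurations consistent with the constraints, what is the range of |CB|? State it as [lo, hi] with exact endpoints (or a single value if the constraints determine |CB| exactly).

|AB| ∈ [23, 24]
|BD| ∈ {37}
|CD| ∈ [23, 24]
|AD| ∈ [13, 61]
|BC| ∈ [13, 61]
|AC| ∈ [0, 85]

|CB| ∈ [13, 61]  (≈ [13.0000, 61.0000])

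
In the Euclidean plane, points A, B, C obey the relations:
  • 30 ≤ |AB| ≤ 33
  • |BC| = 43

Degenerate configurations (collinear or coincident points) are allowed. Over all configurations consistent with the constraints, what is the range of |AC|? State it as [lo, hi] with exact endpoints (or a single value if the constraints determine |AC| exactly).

|AC| ∈ [10, 76]  (≈ [10.0000, 76.0000])

|AB| ∈ [30, 33]
|BC| ∈ {43}
|AC| ∈ [10, 76]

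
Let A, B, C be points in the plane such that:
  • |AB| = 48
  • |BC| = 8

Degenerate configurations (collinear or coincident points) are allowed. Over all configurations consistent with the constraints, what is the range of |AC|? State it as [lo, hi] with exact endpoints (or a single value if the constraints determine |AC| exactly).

|AC| ∈ [40, 56]  (≈ [40.0000, 56.0000])

|AB| ∈ {48}
|BC| ∈ {8}
|AC| ∈ [40, 56]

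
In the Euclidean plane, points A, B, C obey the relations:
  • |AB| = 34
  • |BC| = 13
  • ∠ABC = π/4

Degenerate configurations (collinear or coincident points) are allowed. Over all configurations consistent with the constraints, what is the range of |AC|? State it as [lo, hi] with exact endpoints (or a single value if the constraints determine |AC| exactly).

|AB| ∈ {34}
|BC| ∈ {13}
|AC| ∈ {√(1325 - 442·√(2))}

|AC| = √(1325 - 442·√(2))  (≈ 26.4560)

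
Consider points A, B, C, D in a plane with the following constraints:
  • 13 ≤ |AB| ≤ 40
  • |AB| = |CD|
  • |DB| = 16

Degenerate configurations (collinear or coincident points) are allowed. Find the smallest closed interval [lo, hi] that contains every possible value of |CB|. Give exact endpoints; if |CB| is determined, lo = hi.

|AB| ∈ [13, 40]
|BD| ∈ {16}
|CD| ∈ [13, 40]
|AD| ∈ [0, 56]
|BC| ∈ [0, 56]
|AC| ∈ [0, 96]

|CB| ∈ [0, 56]  (≈ [0.0000, 56.0000])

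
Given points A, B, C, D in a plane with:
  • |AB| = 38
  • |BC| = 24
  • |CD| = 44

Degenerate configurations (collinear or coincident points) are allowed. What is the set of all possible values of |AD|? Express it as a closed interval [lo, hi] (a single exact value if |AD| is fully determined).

|AB| ∈ {38}
|BC| ∈ {24}
|CD| ∈ {44}
|AC| ∈ [14, 62]
|BD| ∈ [20, 68]
|AD| ∈ [0, 106]

|AD| ∈ [0, 106]  (≈ [0.0000, 106.0000])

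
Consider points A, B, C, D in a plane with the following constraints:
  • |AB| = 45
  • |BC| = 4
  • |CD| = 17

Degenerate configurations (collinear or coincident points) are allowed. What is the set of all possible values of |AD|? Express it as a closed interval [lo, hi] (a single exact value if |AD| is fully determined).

|AB| ∈ {45}
|BC| ∈ {4}
|CD| ∈ {17}
|AC| ∈ [41, 49]
|BD| ∈ [13, 21]
|AD| ∈ [24, 66]

|AD| ∈ [24, 66]  (≈ [24.0000, 66.0000])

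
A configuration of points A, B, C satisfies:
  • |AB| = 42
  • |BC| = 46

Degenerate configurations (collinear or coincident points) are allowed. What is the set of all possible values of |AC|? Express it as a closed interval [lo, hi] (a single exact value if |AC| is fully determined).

|AB| ∈ {42}
|BC| ∈ {46}
|AC| ∈ [4, 88]

|AC| ∈ [4, 88]  (≈ [4.0000, 88.0000])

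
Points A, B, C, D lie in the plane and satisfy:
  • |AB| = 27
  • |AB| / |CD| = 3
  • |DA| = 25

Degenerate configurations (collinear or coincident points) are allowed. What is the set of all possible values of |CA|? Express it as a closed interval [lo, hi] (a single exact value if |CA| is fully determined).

|AB| ∈ {27}
|AD| ∈ {25}
|CD| ∈ {9}
|BD| ∈ [2, 52]
|AC| ∈ [16, 34]
|BC| ∈ [0, 61]

|CA| ∈ [16, 34]  (≈ [16.0000, 34.0000])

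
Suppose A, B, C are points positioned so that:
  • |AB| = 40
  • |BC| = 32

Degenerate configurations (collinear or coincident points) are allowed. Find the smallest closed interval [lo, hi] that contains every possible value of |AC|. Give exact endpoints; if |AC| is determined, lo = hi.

|AC| ∈ [8, 72]  (≈ [8.0000, 72.0000])

|AB| ∈ {40}
|BC| ∈ {32}
|AC| ∈ [8, 72]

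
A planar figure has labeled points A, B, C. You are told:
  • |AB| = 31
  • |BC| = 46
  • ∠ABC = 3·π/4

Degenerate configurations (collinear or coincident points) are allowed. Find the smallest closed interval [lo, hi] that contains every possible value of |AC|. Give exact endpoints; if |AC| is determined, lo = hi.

|AB| ∈ {31}
|BC| ∈ {46}
|AC| ∈ {√(1426·√(2) + 3077)}

|AC| = √(1426·√(2) + 3077)  (≈ 71.3699)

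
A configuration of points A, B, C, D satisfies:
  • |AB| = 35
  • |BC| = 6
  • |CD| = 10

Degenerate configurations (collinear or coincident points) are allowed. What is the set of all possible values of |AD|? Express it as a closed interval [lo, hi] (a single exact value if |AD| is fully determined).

|AB| ∈ {35}
|BC| ∈ {6}
|CD| ∈ {10}
|AC| ∈ [29, 41]
|BD| ∈ [4, 16]
|AD| ∈ [19, 51]

|AD| ∈ [19, 51]  (≈ [19.0000, 51.0000])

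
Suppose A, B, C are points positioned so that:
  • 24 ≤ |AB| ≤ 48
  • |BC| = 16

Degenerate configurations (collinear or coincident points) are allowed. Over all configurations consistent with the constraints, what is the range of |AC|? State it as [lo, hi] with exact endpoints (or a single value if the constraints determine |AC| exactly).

|AC| ∈ [8, 64]  (≈ [8.0000, 64.0000])

|AB| ∈ [24, 48]
|BC| ∈ {16}
|AC| ∈ [8, 64]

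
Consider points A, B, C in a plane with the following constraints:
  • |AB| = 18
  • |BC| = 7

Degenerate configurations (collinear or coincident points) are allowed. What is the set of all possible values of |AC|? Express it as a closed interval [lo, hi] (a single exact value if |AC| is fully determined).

|AB| ∈ {18}
|BC| ∈ {7}
|AC| ∈ [11, 25]

|AC| ∈ [11, 25]  (≈ [11.0000, 25.0000])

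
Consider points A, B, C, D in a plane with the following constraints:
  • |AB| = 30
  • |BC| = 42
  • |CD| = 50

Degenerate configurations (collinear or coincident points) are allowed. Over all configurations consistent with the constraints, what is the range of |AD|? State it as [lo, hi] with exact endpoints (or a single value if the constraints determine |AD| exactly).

|AD| ∈ [0, 122]  (≈ [0.0000, 122.0000])

|AB| ∈ {30}
|BC| ∈ {42}
|CD| ∈ {50}
|AC| ∈ [12, 72]
|BD| ∈ [8, 92]
|AD| ∈ [0, 122]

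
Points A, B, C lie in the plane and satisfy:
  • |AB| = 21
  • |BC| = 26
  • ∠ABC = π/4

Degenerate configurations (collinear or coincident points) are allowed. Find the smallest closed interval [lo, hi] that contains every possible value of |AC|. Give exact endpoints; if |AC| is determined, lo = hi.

|AB| ∈ {21}
|BC| ∈ {26}
|AC| ∈ {√(1117 - 546·√(2))}

|AC| = √(1117 - 546·√(2))  (≈ 18.5699)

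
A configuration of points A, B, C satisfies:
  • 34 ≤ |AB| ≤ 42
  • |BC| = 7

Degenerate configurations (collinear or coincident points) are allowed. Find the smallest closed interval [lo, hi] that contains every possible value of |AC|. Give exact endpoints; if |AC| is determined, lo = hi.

|AC| ∈ [27, 49]  (≈ [27.0000, 49.0000])

|AB| ∈ [34, 42]
|BC| ∈ {7}
|AC| ∈ [27, 49]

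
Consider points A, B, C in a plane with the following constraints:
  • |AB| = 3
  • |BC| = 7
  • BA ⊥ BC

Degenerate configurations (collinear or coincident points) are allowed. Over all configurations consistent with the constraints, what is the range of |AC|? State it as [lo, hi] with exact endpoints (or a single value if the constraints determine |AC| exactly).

|AC| = √(58)  (≈ 7.6158)

|AB| ∈ {3}
|BC| ∈ {7}
|AC| ∈ {√(58)}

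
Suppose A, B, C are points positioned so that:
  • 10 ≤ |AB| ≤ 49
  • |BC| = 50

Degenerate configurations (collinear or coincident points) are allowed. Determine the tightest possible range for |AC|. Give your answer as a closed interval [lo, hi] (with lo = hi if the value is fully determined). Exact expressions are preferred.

|AC| ∈ [1, 99]  (≈ [1.0000, 99.0000])

|AB| ∈ [10, 49]
|BC| ∈ {50}
|AC| ∈ [1, 99]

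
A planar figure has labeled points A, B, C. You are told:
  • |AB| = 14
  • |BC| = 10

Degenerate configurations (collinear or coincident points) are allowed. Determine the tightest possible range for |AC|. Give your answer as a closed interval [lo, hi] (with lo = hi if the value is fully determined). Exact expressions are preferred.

|AB| ∈ {14}
|BC| ∈ {10}
|AC| ∈ [4, 24]

|AC| ∈ [4, 24]  (≈ [4.0000, 24.0000])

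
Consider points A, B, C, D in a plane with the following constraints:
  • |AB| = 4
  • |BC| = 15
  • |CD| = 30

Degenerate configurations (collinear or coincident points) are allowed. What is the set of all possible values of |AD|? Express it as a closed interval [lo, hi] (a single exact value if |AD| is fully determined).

|AD| ∈ [11, 49]  (≈ [11.0000, 49.0000])

|AB| ∈ {4}
|BC| ∈ {15}
|CD| ∈ {30}
|AC| ∈ [11, 19]
|BD| ∈ [15, 45]
|AD| ∈ [11, 49]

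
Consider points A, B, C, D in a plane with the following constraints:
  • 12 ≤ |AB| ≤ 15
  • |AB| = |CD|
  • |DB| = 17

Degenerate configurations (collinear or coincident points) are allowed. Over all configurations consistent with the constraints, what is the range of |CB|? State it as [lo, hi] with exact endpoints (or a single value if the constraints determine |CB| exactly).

|AB| ∈ [12, 15]
|BD| ∈ {17}
|CD| ∈ [12, 15]
|AD| ∈ [2, 32]
|BC| ∈ [2, 32]
|AC| ∈ [0, 47]

|CB| ∈ [2, 32]  (≈ [2.0000, 32.0000])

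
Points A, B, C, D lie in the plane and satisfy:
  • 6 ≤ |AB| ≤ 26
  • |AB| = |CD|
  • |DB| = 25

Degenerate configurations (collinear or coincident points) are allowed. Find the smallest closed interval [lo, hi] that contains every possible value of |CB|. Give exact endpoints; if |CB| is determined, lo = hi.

|AB| ∈ [6, 26]
|BD| ∈ {25}
|CD| ∈ [6, 26]
|AD| ∈ [0, 51]
|BC| ∈ [0, 51]
|AC| ∈ [0, 77]

|CB| ∈ [0, 51]  (≈ [0.0000, 51.0000])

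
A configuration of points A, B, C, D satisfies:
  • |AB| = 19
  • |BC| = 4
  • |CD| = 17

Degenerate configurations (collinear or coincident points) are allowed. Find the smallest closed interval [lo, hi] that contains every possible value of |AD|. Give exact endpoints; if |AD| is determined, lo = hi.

|AD| ∈ [0, 40]  (≈ [0.0000, 40.0000])

|AB| ∈ {19}
|BC| ∈ {4}
|CD| ∈ {17}
|AC| ∈ [15, 23]
|BD| ∈ [13, 21]
|AD| ∈ [0, 40]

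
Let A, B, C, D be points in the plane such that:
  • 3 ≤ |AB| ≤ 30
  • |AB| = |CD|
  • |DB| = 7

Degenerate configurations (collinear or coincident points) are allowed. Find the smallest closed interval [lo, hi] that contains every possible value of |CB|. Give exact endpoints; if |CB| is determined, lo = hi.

|AB| ∈ [3, 30]
|BD| ∈ {7}
|CD| ∈ [3, 30]
|AD| ∈ [0, 37]
|BC| ∈ [0, 37]
|AC| ∈ [0, 67]

|CB| ∈ [0, 37]  (≈ [0.0000, 37.0000])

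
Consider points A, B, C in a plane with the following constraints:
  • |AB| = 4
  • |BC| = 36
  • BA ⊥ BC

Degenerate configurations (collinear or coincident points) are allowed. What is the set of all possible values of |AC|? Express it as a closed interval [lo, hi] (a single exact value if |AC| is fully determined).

|AC| = 4·√(82)  (≈ 36.2215)

|AB| ∈ {4}
|BC| ∈ {36}
|AC| ∈ {4·√(82)}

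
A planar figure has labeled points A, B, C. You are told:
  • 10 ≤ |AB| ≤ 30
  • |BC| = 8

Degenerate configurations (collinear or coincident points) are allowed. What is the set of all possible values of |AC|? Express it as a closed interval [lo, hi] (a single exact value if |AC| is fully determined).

|AB| ∈ [10, 30]
|BC| ∈ {8}
|AC| ∈ [2, 38]

|AC| ∈ [2, 38]  (≈ [2.0000, 38.0000])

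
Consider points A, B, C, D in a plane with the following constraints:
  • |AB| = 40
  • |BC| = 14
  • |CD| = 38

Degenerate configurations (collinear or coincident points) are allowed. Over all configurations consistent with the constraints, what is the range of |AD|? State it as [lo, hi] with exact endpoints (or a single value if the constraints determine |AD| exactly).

|AB| ∈ {40}
|BC| ∈ {14}
|CD| ∈ {38}
|AC| ∈ [26, 54]
|BD| ∈ [24, 52]
|AD| ∈ [0, 92]

|AD| ∈ [0, 92]  (≈ [0.0000, 92.0000])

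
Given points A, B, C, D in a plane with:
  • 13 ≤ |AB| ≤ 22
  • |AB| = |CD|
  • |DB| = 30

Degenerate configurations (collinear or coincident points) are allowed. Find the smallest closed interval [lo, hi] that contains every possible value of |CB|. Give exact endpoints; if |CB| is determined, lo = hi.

|CB| ∈ [8, 52]  (≈ [8.0000, 52.0000])

|AB| ∈ [13, 22]
|BD| ∈ {30}
|CD| ∈ [13, 22]
|AD| ∈ [8, 52]
|BC| ∈ [8, 52]
|AC| ∈ [0, 74]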